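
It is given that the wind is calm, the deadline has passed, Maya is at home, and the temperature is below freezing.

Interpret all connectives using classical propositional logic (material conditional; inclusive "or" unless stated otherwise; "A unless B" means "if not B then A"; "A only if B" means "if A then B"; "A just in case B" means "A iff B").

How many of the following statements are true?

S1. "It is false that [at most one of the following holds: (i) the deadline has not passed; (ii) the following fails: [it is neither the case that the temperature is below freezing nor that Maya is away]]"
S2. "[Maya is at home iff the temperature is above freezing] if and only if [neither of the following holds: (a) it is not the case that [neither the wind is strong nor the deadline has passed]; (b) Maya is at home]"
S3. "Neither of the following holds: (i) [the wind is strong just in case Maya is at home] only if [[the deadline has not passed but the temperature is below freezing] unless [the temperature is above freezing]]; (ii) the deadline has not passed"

Let S = "the deadline has passed" (T), M = "the temperature is below freezing" (T), W = "Maya is at home" (T), G = "the wind is strong" (F).

S1: Parsed as ¬(¬S ↑ ¬(M ↓ ¬W))

¬S = ¬T = F
¬W = ¬T = F
M ↓ ¬W = T ↓ F = F
¬(M ↓ ¬W) = ¬F = T
¬S ↑ ¬(M ↓ ¬W) = F ↑ T = T
¬(¬S ↑ ¬(M ↓ ¬W)) = ¬T = F
Hence S1 is false.

S2: In symbols: (W ↔ ¬M) ↔ (¬(G ↓ S) ↓ W)

¬M = ¬T = F
W ↔ ¬M = T ↔ F = F
G ↓ S = F ↓ T = F
¬(G ↓ S) = ¬F = T
¬(G ↓ S) ↓ W = T ↓ T = F
(W ↔ ¬M) ↔ (¬(G ↓ S) ↓ W) = F ↔ F = T
Thus S2 is true.

S3: In symbols: ((G ↔ W) → ((¬S ∧ M) ∨ ¬M)) ↓ ¬S

G ↔ W = F ↔ T = F
¬S = ¬T = F
¬S ∧ M = F ∧ T = F
¬M = ¬T = F
(¬S ∧ M) ∨ ¬M = F ∨ F = F
(G ↔ W) → ((¬S ∧ M) ∨ ¬M) = F → F = T
¬S = ¬T = F
((G ↔ W) → ((¬S ∧ M) ∨ ¬M)) ↓ ¬S = T ↓ F = F
Hence S3 is false.

Count: 1.

1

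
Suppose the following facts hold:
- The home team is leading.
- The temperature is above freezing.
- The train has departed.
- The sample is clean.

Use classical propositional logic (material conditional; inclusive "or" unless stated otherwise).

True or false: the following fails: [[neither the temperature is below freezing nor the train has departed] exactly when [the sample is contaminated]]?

The statement is false.

Let Q = "the temperature is below freezing" (False), R = "the train has departed" (True), S = "the sample is contaminated" (False).
This is not ((Q nor R) iff S).

Q nor R = False nor True = False
(Q nor R) iff S = False iff False = True
not ((Q nor R) iff S) = not True = False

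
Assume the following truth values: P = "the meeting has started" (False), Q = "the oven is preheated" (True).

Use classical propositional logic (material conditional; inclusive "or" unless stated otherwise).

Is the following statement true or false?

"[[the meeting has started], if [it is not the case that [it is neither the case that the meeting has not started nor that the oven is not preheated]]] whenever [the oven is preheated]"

This is Q -> (not (not P nor not Q) -> P).

not P = not False = True
not Q = not True = False
not P nor not Q = True nor False = False
not (not P nor not Q) = not False = True
not (not P nor not Q) -> P = True -> False = False
Q -> (not (not P nor not Q) -> P) = True -> False = False

False.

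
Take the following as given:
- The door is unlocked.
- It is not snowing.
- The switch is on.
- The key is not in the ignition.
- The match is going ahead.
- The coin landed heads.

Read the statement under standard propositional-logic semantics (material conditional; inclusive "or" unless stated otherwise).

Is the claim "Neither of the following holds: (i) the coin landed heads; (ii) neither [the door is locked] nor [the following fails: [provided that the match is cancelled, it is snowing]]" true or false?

Let V = "the coin landed heads" (T), P = "the door is locked" (F), U = "the match is cancelled" (F), Q = "it is snowing" (F).
Parsed as V nor (P nor ~(U -> Q))

U -> Q = F -> F = T
~(U -> Q) = ~T = F
P nor ~(U -> Q) = F nor F = T
V nor (P nor ~(U -> Q)) = T nor T = F

false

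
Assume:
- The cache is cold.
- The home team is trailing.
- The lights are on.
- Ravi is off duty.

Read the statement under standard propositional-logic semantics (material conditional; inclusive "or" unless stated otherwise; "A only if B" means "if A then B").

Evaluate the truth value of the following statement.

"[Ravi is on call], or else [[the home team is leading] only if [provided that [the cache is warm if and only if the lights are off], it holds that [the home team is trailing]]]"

Let K = "Ravi is on call" (False), S = "the home team is leading" (False), U = "the cache is warm" (False), R = "the lights are on" (True).
Parsed as K or (S -> ((U iff not R) -> not S))

not R = not True = False
U iff not R = False iff False = True
not S = not False = True
(U iff not R) -> not S = True -> True = True
S -> ((U iff not R) -> not S) = False -> True = True
K or (S -> ((U iff not R) -> not S)) = False or True = True

True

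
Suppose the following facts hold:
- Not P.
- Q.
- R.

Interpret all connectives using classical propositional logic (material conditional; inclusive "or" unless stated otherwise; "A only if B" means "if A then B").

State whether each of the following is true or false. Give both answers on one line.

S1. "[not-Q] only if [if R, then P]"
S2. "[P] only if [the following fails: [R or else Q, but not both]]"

S1: This is ~Q -> (R -> P).

~Q = ~T = F
R -> P = T -> F = F
~Q -> (R -> P) = F -> F = T
So S1 is true.

S2: In symbols: P -> ~(R xor Q)

R xor Q = T xor T = F
~(R xor Q) = ~F = T
P -> ~(R xor Q) = F -> T = T
So S2 is true.

S1 true / S2 true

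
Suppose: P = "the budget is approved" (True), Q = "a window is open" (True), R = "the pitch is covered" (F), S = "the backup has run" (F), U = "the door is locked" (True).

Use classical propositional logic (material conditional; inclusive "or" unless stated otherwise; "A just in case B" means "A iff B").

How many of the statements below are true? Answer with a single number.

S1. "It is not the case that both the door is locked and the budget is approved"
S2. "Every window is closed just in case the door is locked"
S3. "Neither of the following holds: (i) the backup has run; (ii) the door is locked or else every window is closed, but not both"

S1: In symbols: U nand P

U nand P = T nand T = F
Thus S1 is false.

S2: This is ~Q <-> U.

~Q = ~T = F
~Q <-> U = F <-> T = F
Hence S2 is false.

S3: Parsed as S nor (U xor ~Q)

~Q = ~T = F
U xor ~Q = T xor F = T
S nor (U xor ~Q) = F nor T = F
Thus S3 is false.

True statements: 0 (none).

0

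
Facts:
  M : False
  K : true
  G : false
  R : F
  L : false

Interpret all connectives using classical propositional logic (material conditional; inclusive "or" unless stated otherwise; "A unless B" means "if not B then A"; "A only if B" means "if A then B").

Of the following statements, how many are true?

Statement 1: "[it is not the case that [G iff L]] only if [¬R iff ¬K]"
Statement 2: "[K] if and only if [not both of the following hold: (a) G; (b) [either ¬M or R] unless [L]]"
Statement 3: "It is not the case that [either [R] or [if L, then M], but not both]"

2

Statement 1: In symbols: ~(G <-> L) -> (~R <-> ~K)

G <-> L = F <-> F = T
~(G <-> L) = ~T = F
~R = ~F = T
~K = ~T = F
~R <-> ~K = T <-> F = F
~(G <-> L) -> (~R <-> ~K) = F -> F = T
Hence Statement 1 is true.

Statement 2: Parsed as K <-> (G nand ((~M | R) | L))

~M = ~F = T
~M | R = T | F = T
(~M | R) | L = T | F = T
G nand ((~M | R) | L) = F nand T = T
K <-> (G nand ((~M | R) | L)) = T <-> T = T
Thus Statement 2 is true.

Statement 3: Parsed as ~(R xor (L -> M))

L -> M = F -> F = T
R xor (L -> M) = F xor T = T
~(R xor (L -> M)) = ~T = F
Thus Statement 3 is false.

Count: 2.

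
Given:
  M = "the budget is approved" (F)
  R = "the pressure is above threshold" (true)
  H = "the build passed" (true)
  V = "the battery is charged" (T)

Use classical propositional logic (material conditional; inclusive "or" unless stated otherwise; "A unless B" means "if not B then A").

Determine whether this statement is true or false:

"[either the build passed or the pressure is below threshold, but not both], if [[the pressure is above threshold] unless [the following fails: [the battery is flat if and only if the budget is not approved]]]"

The statement is true.

This is (R ∨ ¬(¬V ↔ ¬M)) → (H ⊕ ¬R).

¬V = ¬T = F
¬M = ¬F = T
¬V ↔ ¬M = F ↔ T = F
¬(¬V ↔ ¬M) = ¬F = T
R ∨ ¬(¬V ↔ ¬M) = T ∨ T = T
¬R = ¬T = F
H ⊕ ¬R = T ⊕ F = T
(R ∨ ¬(¬V ↔ ¬M)) → (H ⊕ ¬R) = T → T = T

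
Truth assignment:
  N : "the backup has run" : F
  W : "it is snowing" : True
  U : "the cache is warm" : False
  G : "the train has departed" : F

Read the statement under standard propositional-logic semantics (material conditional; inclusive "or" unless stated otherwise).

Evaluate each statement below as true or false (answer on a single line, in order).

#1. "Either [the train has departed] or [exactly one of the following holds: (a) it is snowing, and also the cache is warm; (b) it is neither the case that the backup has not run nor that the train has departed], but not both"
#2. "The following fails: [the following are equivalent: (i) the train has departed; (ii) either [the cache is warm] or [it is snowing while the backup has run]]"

#1 False; #2 False

#1: Formalization: G xor ((W & U) xor (~N nor G))

W & U = T & F = F
~N = ~F = T
~N nor G = T nor F = F
(W & U) xor (~N nor G) = F xor F = F
G xor ((W & U) xor (~N nor G)) = F xor F = F
So #1 is false.

#2: This is ~(G <-> (U | (W & N))).

W & N = T & F = F
U | (W & N) = F | F = F
G <-> (U | (W & N)) = F <-> F = T
~(G <-> (U | (W & N))) = ~T = F
Thus #2 is false.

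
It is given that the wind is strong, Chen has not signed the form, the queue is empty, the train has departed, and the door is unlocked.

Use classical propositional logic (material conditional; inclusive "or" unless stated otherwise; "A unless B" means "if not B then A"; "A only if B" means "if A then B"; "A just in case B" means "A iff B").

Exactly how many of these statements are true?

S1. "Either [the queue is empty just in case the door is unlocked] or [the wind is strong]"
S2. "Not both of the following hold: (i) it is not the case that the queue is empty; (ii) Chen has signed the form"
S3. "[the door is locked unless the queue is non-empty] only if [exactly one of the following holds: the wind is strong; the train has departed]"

3

Let R = "the queue is empty" (T), U = "the door is locked" (F), P = "the wind is strong" (T), Q = "Chen has signed the form" (F), S = "the train has departed" (T).

S1: This is (R <-> ~U) | P.

~U = ~F = T
R <-> ~U = T <-> T = T
(R <-> ~U) | P = T | T = T
Thus S1 is true.

S2: In symbols: ~R nand Q

~R = ~T = F
~R nand Q = F nand F = T
Thus S2 is true.

S3: Formalization: (U | ~R) -> (P xor S)

~R = ~T = F
U | ~R = F | F = F
P xor S = T xor T = F
(U | ~R) -> (P xor S) = F -> F = T
Thus S3 is true.

Count: 3.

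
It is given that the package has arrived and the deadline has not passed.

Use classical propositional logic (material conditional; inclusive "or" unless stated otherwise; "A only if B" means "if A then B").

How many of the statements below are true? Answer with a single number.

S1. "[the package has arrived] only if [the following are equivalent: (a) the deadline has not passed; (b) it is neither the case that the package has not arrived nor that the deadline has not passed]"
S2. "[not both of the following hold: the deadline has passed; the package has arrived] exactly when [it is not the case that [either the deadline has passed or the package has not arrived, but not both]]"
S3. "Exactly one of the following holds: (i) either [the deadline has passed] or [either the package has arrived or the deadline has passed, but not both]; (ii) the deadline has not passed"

Let P = "the package has arrived" (T), Q = "the deadline has passed" (F).

S1: Parsed as P -> (~Q <-> (~P nor ~Q))

~Q = ~F = T
~P = ~T = F
~Q = ~F = T
~P nor ~Q = F nor T = F
~Q <-> (~P nor ~Q) = T <-> F = F
P -> (~Q <-> (~P nor ~Q)) = T -> F = F
Hence S1 is false.

S2: Parsed as (Q nand P) <-> ~(Q xor ~P)

Q nand P = F nand T = T
~P = ~T = F
Q xor ~P = F xor F = F
~(Q xor ~P) = ~F = T
(Q nand P) <-> ~(Q xor ~P) = T <-> T = T
Thus S2 is true.

S3: This is (Q | (P xor Q)) xor ~Q.

P xor Q = T xor F = T
Q | (P xor Q) = F | T = T
~Q = ~F = T
(Q | (P xor Q)) xor ~Q = T xor T = F
Thus S3 is false.

1 of the 3 statements is true (S2).

1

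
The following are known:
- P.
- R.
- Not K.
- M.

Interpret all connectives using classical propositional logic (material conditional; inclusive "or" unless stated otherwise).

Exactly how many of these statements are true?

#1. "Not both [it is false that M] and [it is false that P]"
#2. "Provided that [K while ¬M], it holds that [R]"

2

#1: In symbols: ~M nand ~P

~M = ~T = F
~P = ~T = F
~M nand ~P = F nand F = T
Thus #1 is true.

#2: Parsed as (K & ~M) -> R

~M = ~T = F
K & ~M = F & F = F
(K & ~M) -> R = F -> T = T
So #2 is true.

2 of the 2 statements are true.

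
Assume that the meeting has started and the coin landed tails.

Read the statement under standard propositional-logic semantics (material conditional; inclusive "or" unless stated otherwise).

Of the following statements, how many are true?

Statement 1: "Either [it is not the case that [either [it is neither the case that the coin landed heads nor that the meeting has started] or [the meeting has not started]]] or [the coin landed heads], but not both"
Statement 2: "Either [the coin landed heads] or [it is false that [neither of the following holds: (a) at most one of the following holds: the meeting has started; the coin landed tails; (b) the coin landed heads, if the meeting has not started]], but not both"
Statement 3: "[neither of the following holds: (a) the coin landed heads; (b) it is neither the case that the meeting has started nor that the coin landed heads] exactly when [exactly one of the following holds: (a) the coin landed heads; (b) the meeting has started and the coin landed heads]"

2

Let Q = "the coin landed heads" (F), P = "the meeting has started" (T).

Statement 1: Parsed as ~((Q nor P) | ~P) xor Q

Q nor P = F nor T = F
~P = ~T = F
(Q nor P) | ~P = F | F = F
~((Q nor P) | ~P) = ~F = T
~((Q nor P) | ~P) xor Q = T xor F = T
So Statement 1 is true.

Statement 2: Formalization: Q xor ~((P nand ~Q) nor (~P -> Q))

~Q = ~F = T
P nand ~Q = T nand T = F
~P = ~T = F
~P -> Q = F -> F = T
(P nand ~Q) nor (~P -> Q) = F nor T = F
~((P nand ~Q) nor (~P -> Q)) = ~F = T
Q xor ~((P nand ~Q) nor (~P -> Q)) = F xor T = T
Thus Statement 2 is true.

Statement 3: This is (Q nor (P nor Q)) <-> (Q xor (P & Q)).

P nor Q = T nor F = F
Q nor (P nor Q) = F nor F = T
P & Q = T & F = F
Q xor (P & Q) = F xor F = F
(Q nor (P nor Q)) <-> (Q xor (P & Q)) = T <-> F = F
So Statement 3 is false.

Count: 2.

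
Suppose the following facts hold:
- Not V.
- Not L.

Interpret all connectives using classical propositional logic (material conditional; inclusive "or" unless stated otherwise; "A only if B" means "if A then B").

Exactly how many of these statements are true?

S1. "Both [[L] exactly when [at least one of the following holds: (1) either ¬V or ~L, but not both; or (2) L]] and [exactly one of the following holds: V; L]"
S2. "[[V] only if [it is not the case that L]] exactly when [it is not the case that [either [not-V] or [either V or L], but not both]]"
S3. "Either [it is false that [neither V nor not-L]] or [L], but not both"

S1: In symbols: (L iff ((not V xor not L) or L)) and (V xor L)

not V = not False = True
not L = not False = True
not V xor not L = True xor True = False
(not V xor not L) or L = False or False = False
L iff ((not V xor not L) or L) = False iff False = True
V xor L = False xor False = False
(L iff ((not V xor not L) or L)) and (V xor L) = True and False = False
Thus S1 is false.

S2: In symbols: (V -> not L) iff not (not V xor (V or L))

not L = not False = True
V -> not L = False -> True = True
not V = not False = True
V or L = False or False = False
not V xor (V or L) = True xor False = True
not (not V xor (V or L)) = not True = False
(V -> not L) iff not (not V xor (V or L)) = True iff False = False
Thus S2 is false.

S3: In symbols: not (V nor not L) xor L

not L = not False = True
V nor not L = False nor True = False
not (V nor not L) = not False = True
not (V nor not L) xor L = True xor False = True
Thus S3 is true.

True statements: 1.

1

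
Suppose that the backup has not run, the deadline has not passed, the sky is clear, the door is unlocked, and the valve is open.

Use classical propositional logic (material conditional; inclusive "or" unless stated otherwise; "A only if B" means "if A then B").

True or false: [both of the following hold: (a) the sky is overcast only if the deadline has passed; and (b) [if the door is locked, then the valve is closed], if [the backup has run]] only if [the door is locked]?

Let D = "the sky is overcast" (F), N = "the deadline has passed" (F), K = "the backup has run" (F), M = "the door is locked" (F), U = "the valve is open" (T).
Formalization: ((D -> N) & (K -> (M -> ~U))) -> M

D -> N = F -> F = T
~U = ~T = F
M -> ~U = F -> F = T
K -> (M -> ~U) = F -> T = T
(D -> N) & (K -> (M -> ~U)) = T & T = T
((D -> N) & (K -> (M -> ~U))) -> M = T -> F = F

False.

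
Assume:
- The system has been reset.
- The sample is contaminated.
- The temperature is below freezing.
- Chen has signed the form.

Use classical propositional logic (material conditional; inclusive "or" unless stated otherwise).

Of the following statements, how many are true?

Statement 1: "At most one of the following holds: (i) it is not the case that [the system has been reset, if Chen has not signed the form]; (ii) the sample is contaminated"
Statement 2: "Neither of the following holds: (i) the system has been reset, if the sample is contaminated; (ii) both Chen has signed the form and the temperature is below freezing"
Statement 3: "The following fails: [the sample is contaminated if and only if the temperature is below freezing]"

1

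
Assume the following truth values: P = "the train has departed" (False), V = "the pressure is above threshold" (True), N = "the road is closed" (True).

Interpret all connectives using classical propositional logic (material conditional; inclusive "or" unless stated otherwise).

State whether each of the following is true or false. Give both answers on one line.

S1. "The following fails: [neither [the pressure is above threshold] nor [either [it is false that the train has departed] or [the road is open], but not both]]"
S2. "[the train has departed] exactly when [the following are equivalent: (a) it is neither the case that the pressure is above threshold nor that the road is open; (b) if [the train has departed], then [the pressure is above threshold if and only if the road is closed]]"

S1: Parsed as not (V nor (not P xor not N))

not P = not False = True
not N = not True = False
not P xor not N = True xor False = True
V nor (not P xor not N) = True nor True = False
not (V nor (not P xor not N)) = not False = True
Hence S1 is true.

S2: This is P iff ((V nor not N) iff (P -> (V iff N))).

not N = not True = False
V nor not N = True nor False = False
V iff N = True iff True = True
P -> (V iff N) = False -> True = True
(V nor not N) iff (P -> (V iff N)) = False iff True = False
P iff ((V nor not N) iff (P -> (V iff N))) = False iff False = True
Thus S2 is true.

S1 T; S2 T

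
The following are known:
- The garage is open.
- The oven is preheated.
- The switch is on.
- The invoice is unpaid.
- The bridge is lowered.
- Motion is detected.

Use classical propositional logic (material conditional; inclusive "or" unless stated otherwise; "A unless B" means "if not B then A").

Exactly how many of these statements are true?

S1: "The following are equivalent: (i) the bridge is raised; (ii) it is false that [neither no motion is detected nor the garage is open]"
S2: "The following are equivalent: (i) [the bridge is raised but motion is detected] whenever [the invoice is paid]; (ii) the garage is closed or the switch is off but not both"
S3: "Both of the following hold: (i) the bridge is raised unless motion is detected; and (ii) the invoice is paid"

Let N = "the bridge is raised" (F), G = "motion is detected" (T), W = "the garage is closed" (F), L = "the invoice is paid" (F), P = "the switch is on" (T).

S1: Formalization: N ↔ ¬(¬G ↓ ¬W)

¬G = ¬T = F
¬W = ¬F = T
¬G ↓ ¬W = F ↓ T = F
¬(¬G ↓ ¬W) = ¬F = T
N ↔ ¬(¬G ↓ ¬W) = F ↔ T = F
Hence S1 is false.

S2: Parsed as (L → (N ∧ G)) ↔ (W ⊕ ¬P)

N ∧ G = F ∧ T = F
L → (N ∧ G) = F → F = T
¬P = ¬T = F
W ⊕ ¬P = F ⊕ F = F
(L → (N ∧ G)) ↔ (W ⊕ ¬P) = T ↔ F = F
Hence S2 is false.

S3: Formalization: (N ∨ G) ∧ L

N ∨ G = F ∨ T = T
(N ∨ G) ∧ L = T ∧ F = F
So S3 is false.

Count: 0.

0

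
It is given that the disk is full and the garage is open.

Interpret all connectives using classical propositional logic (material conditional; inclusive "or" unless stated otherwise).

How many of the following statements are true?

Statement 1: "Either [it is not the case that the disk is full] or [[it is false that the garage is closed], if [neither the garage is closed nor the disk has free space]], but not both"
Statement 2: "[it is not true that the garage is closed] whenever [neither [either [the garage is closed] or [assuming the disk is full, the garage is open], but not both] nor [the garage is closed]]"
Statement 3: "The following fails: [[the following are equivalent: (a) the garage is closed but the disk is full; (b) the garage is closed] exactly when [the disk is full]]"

2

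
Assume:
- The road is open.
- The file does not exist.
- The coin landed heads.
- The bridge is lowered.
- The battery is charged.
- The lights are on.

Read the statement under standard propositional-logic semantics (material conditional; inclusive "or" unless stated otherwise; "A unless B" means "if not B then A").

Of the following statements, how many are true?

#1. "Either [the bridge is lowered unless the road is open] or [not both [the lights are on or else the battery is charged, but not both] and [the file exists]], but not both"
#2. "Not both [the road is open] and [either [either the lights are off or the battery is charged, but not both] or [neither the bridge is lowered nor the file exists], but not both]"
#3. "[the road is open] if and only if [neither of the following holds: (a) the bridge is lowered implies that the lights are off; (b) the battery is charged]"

Let W = "the bridge is raised" (F), D = "the road is closed" (F), R = "the lights are on" (T), G = "the battery is charged" (T), N = "the file exists" (F).

#1: Formalization: (¬W ∨ ¬D) ⊕ ((R ⊕ G) ↑ N)

¬W = ¬F = T
¬D = ¬F = T
¬W ∨ ¬D = T ∨ T = T
R ⊕ G = T ⊕ T = F
(R ⊕ G) ↑ N = F ↑ F = T
(¬W ∨ ¬D) ⊕ ((R ⊕ G) ↑ N) = T ⊕ T = F
Hence #1 is false.

#2: This is ¬D ↑ ((¬R ⊕ G) ⊕ (¬W ↓ N)).

¬D = ¬F = T
¬R = ¬T = F
¬R ⊕ G = F ⊕ T = T
¬W = ¬F = T
¬W ↓ N = T ↓ F = F
(¬R ⊕ G) ⊕ (¬W ↓ N) = T ⊕ F = T
¬D ↑ ((¬R ⊕ G) ⊕ (¬W ↓ N)) = T ↑ T = F
Thus #2 is false.

#3: In symbols: ¬D ↔ ((¬W → ¬R) ↓ G)

¬D = ¬F = T
¬W = ¬F = T
¬R = ¬T = F
¬W → ¬R = T → F = F
(¬W → ¬R) ↓ G = F ↓ T = F
¬D ↔ ((¬W → ¬R) ↓ G) = T ↔ F = F
Hence #3 is false.

True statements: 0 (none).

0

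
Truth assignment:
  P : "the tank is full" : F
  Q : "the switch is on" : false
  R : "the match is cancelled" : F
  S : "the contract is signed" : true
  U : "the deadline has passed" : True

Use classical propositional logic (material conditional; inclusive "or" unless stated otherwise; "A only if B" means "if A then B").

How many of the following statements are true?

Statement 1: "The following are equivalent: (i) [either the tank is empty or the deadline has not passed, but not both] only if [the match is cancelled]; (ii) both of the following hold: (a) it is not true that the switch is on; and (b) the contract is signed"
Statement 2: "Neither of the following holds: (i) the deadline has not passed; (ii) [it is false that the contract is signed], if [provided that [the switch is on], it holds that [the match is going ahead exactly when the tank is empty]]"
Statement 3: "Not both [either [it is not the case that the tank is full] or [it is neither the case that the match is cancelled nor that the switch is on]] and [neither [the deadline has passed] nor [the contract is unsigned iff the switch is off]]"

Statement 1: In symbols: ((not P xor not U) -> R) iff (not Q and S)

not P = not False = True
not U = not True = False
not P xor not U = True xor False = True
(not P xor not U) -> R = True -> False = False
not Q = not False = True
not Q and S = True and True = True
((not P xor not U) -> R) iff (not Q and S) = False iff True = False
So Statement 1 is false.

Statement 2: Formalization: not U nor ((Q -> (not R iff not P)) -> not S)

not U = not True = False
not R = not False = True
not P = not False = True
not R iff not P = True iff True = True
Q -> (not R iff not P) = False -> True = True
not S = not True = False
(Q -> (not R iff not P)) -> not S = True -> False = False
not U nor ((Q -> (not R iff not P)) -> not S) = False nor False = True
Thus Statement 2 is true.

Statement 3: In symbols: (not P or (R nor Q)) nand (U nor (not S iff not Q))

not P = not False = True
R nor Q = False nor False = True
not P or (R nor Q) = True or True = True
not S = not True = False
not Q = not False = True
not S iff not Q = False iff True = False
U nor (not S iff not Q) = True nor False = False
(not P or (R nor Q)) nand (U nor (not S iff not Q)) = True nand False = True
Hence Statement 3 is true.

Count: 2.

2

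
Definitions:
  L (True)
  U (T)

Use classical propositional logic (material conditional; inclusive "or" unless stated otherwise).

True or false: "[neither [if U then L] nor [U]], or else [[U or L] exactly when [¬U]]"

false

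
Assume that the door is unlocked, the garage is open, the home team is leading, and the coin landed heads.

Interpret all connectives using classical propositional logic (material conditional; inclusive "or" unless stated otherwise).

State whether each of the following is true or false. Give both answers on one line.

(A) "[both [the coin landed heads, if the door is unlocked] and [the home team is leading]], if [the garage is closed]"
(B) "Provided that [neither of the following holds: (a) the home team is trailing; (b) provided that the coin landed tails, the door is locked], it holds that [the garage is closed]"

(A) True / (B) True

Let V = "the garage is closed" (False), Q = "the door is locked" (False), N = "the coin landed heads" (True), U = "the home team is leading" (True).

(A): Formalization: V -> ((not Q -> N) and U)

not Q = not False = True
not Q -> N = True -> True = True
(not Q -> N) and U = True and True = True
V -> ((not Q -> N) and U) = False -> True = True
So (A) is true.

(B): This is (not U nor (not N -> Q)) -> V.

not U = not True = False
not N = not True = False
not N -> Q = False -> False = True
not U nor (not N -> Q) = False nor True = False
(not U nor (not N -> Q)) -> V = False -> False = True
Hence (B) is true.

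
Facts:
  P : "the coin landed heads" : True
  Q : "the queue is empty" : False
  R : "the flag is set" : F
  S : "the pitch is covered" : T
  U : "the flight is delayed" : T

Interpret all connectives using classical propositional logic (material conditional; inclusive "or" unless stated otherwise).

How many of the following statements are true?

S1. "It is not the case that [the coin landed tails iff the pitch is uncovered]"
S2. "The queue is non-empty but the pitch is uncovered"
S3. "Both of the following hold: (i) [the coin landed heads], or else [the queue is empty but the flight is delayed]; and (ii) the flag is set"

0

S1: This is ~(~P <-> ~S).

~P = ~T = F
~S = ~T = F
~P <-> ~S = F <-> F = T
~(~P <-> ~S) = ~T = F
Thus S1 is false.

S2: Parsed as ~Q & ~S

~Q = ~F = T
~S = ~T = F
~Q & ~S = T & F = F
Thus S2 is false.

S3: Formalization: (P | (Q & U)) & R

Q & U = F & T = F
P | (Q & U) = T | F = T
(P | (Q & U)) & R = T & F = F
So S3 is false.

0 of the 3 statements are true (none).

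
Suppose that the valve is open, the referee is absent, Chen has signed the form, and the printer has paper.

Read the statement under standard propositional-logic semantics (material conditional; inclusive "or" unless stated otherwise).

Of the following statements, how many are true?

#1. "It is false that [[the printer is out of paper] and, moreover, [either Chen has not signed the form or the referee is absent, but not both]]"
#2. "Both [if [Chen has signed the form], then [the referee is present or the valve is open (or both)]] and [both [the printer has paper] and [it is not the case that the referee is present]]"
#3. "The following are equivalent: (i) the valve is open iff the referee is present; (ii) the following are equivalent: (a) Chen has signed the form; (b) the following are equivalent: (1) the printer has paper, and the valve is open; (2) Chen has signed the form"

Let S = "the printer has paper" (T), R = "Chen has signed the form" (T), Q = "the referee is present" (F), P = "the valve is open" (T).

#1: This is ~(~S & (~R xor ~Q)).

~S = ~T = F
~R = ~T = F
~Q = ~F = T
~R xor ~Q = F xor T = T
~S & (~R xor ~Q) = F & T = F
~(~S & (~R xor ~Q)) = ~F = T
So #1 is true.

#2: This is (R -> (Q | P)) & (S & ~Q).

Q | P = F | T = T
R -> (Q | P) = T -> T = T
~Q = ~F = T
S & ~Q = T & T = T
(R -> (Q | P)) & (S & ~Q) = T & T = T
Thus #2 is true.

#3: Parsed as (P <-> Q) <-> (R <-> ((S & P) <-> R))

P <-> Q = T <-> F = F
S & P = T & T = T
(S & P) <-> R = T <-> T = T
R <-> ((S & P) <-> R) = T <-> T = T
(P <-> Q) <-> (R <-> ((S & P) <-> R)) = F <-> T = F
Thus #3 is false.

2 of the 3 statements are true (#1, #2).

2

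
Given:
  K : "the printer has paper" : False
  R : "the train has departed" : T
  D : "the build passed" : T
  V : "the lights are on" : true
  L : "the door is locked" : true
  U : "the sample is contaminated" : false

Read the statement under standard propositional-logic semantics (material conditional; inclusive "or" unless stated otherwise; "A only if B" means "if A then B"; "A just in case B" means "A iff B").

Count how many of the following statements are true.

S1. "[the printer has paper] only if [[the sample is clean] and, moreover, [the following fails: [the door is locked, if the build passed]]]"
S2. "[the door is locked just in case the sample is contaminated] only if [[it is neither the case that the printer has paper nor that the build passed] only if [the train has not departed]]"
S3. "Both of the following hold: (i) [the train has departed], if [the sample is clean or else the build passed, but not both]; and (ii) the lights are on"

3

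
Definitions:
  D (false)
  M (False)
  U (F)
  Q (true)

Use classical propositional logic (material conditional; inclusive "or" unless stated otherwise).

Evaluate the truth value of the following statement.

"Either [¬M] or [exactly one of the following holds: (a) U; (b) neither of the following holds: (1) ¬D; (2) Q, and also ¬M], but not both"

Values: M=F, U=F, D=F, Q=T.
This is ¬M ⊕ (U ⊕ (¬D ↓ (Q ∧ ¬M))).

¬M = ¬F = T
¬D = ¬F = T
¬M = ¬F = T
Q ∧ ¬M = T ∧ T = T
¬D ↓ (Q ∧ ¬M) = T ↓ T = F
U ⊕ (¬D ↓ (Q ∧ ¬M)) = F ⊕ F = F
¬M ⊕ (U ⊕ (¬D ↓ (Q ∧ ¬M))) = T ⊕ F = T

True.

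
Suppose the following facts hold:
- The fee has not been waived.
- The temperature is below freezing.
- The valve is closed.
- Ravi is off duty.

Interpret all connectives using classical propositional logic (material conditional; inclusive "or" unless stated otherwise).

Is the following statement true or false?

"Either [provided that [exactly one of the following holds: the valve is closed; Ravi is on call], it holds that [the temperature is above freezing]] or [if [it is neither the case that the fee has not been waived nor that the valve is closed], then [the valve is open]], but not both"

true

Let R = "the valve is open" (F), S = "Ravi is on call" (F), Q = "the temperature is below freezing" (T), P = "the fee has been waived" (F).
Parsed as ((~R xor S) -> ~Q) xor ((~P nor ~R) -> R)

~R = ~F = T
~R xor S = T xor F = T
~Q = ~T = F
(~R xor S) -> ~Q = T -> F = F
~P = ~F = T
~R = ~F = T
~P nor ~R = T nor T = F
(~P nor ~R) -> R = F -> F = T
((~R xor S) -> ~Q) xor ((~P nor ~R) -> R) = F xor T = T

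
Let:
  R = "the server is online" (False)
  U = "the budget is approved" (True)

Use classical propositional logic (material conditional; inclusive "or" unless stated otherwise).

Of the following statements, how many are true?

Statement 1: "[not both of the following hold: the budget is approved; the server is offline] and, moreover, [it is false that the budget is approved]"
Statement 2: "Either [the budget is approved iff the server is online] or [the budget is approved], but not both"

1

Statement 1: Formalization: (U ↑ ¬R) ∧ ¬U

¬R = ¬F = T
U ↑ ¬R = T ↑ T = F
¬U = ¬T = F
(U ↑ ¬R) ∧ ¬U = F ∧ F = F
Thus Statement 1 is false.

Statement 2: In symbols: (U ↔ R) ⊕ U

U ↔ R = T ↔ F = F
(U ↔ R) ⊕ U = F ⊕ T = T
Thus Statement 2 is true.

True statements: 1 (Statement 2).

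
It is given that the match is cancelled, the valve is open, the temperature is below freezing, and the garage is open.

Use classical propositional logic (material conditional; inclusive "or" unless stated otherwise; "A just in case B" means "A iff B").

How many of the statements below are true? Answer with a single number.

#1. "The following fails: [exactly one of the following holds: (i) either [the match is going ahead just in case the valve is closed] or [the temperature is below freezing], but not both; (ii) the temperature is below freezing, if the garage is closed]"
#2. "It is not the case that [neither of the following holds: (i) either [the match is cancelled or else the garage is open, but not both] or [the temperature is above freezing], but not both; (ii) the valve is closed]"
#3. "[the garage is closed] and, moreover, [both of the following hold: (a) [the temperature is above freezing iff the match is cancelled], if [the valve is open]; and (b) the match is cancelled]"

Let N = "the match is cancelled" (T), K = "the valve is open" (T), R = "the temperature is below freezing" (T), U = "the garage is closed" (F).

#1: This is ~(((~N <-> ~K) xor R) xor (U -> R)).

~N = ~T = F
~K = ~T = F
~N <-> ~K = F <-> F = T
(~N <-> ~K) xor R = T xor T = F
U -> R = F -> T = T
((~N <-> ~K) xor R) xor (U -> R) = F xor T = T
~(((~N <-> ~K) xor R) xor (U -> R)) = ~T = F
Hence #1 is false.

#2: This is ~(((N xor ~U) xor ~R) nor ~K).

~U = ~F = T
N xor ~U = T xor T = F
~R = ~T = F
(N xor ~U) xor ~R = F xor F = F
~K = ~T = F
((N xor ~U) xor ~R) nor ~K = F nor F = T
~(((N xor ~U) xor ~R) nor ~K) = ~T = F
So #2 is false.

#3: Parsed as U & ((K -> (~R <-> N)) & N)

~R = ~T = F
~R <-> N = F <-> T = F
K -> (~R <-> N) = T -> F = F
(K -> (~R <-> N)) & N = F & T = F
U & ((K -> (~R <-> N)) & N) = F & F = F
Hence #3 is false.

Count: 0.

0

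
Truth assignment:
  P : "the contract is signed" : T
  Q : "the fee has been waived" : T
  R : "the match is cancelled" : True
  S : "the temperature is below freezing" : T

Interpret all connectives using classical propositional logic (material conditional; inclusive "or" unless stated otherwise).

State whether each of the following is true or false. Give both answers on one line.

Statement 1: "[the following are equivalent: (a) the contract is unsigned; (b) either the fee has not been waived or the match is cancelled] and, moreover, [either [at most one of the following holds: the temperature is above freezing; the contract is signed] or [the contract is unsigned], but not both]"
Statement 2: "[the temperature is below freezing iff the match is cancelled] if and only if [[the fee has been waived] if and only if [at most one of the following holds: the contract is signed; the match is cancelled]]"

Statement 1: This is (not P iff (not Q or R)) and ((not S nand P) xor not P).

not P = not True = False
not Q = not True = False
not Q or R = False or True = True
not P iff (not Q or R) = False iff True = False
not S = not True = False
not S nand P = False nand True = True
not P = not True = False
(not S nand P) xor not P = True xor False = True
(not P iff (not Q or R)) and ((not S nand P) xor not P) = False and True = False
So Statement 1 is false.

Statement 2: Formalization: (S iff R) iff (Q iff (P nand R))

S iff R = True iff True = True
P nand R = True nand True = False
Q iff (P nand R) = True iff False = False
(S iff R) iff (Q iff (P nand R)) = True iff False = False
Thus Statement 2 is false.

Statement 1 false; Statement 2 false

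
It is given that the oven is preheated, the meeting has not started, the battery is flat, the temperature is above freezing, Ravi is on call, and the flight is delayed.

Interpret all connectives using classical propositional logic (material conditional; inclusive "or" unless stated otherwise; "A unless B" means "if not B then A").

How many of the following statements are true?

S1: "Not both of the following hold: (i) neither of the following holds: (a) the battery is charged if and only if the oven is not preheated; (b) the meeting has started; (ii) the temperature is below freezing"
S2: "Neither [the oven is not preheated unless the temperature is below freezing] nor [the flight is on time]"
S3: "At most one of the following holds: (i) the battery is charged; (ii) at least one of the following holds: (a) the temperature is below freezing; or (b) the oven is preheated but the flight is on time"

Let R = "the battery is charged" (F), P = "the oven is preheated" (T), Q = "the meeting has started" (F), S = "the temperature is below freezing" (F), V = "the flight is delayed" (T).

S1: Formalization: ((R ↔ ¬P) ↓ Q) ↑ S

¬P = ¬T = F
R ↔ ¬P = F ↔ F = T
(R ↔ ¬P) ↓ Q = T ↓ F = F
((R ↔ ¬P) ↓ Q) ↑ S = F ↑ F = T
Hence S1 is true.

S2: This is (¬P ∨ S) ↓ ¬V.

¬P = ¬T = F
¬P ∨ S = F ∨ F = F
¬V = ¬T = F
(¬P ∨ S) ↓ ¬V = F ↓ F = T
Thus S2 is true.

S3: This is R ↑ (S ∨ (P ∧ ¬V)).

¬V = ¬T = F
P ∧ ¬V = T ∧ F = F
S ∨ (P ∧ ¬V) = F ∨ F = F
R ↑ (S ∨ (P ∧ ¬V)) = F ↑ F = T
So S3 is true.

True statements: 3 (S1, S2, S3).

3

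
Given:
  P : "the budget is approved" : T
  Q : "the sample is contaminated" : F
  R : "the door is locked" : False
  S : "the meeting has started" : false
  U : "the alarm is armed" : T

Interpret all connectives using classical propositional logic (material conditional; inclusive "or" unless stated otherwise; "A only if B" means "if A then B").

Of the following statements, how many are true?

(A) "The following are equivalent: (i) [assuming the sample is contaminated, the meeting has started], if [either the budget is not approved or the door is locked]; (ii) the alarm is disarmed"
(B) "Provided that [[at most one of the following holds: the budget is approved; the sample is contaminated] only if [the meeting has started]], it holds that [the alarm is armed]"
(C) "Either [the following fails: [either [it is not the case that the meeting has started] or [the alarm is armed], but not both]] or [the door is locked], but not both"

2

(A): Parsed as ((not P or R) -> (Q -> S)) iff not U

not P = not True = False
not P or R = False or False = False
Q -> S = False -> False = True
(not P or R) -> (Q -> S) = False -> True = True
not U = not True = False
((not P or R) -> (Q -> S)) iff not U = True iff False = False
So (A) is false.

(B): In symbols: ((P nand Q) -> S) -> U

P nand Q = True nand False = True
(P nand Q) -> S = True -> False = False
((P nand Q) -> S) -> U = False -> True = True
So (B) is true.

(C): Parsed as not (not S xor U) xor R

not S = not False = True
not S xor U = True xor True = False
not (not S xor U) = not False = True
not (not S xor U) xor R = True xor False = True
So (C) is true.

Count: 2.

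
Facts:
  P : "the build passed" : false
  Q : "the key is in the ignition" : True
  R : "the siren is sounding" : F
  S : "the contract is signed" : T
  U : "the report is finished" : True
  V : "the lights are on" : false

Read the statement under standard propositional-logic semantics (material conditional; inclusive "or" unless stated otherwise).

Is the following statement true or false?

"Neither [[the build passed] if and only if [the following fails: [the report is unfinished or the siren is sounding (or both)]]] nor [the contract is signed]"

False.

This is (P ↔ ¬(¬U ∨ R)) ↓ S.

¬U = ¬T = F
¬U ∨ R = F ∨ F = F
¬(¬U ∨ R) = ¬F = T
P ↔ ¬(¬U ∨ R) = F ↔ T = F
(P ↔ ¬(¬U ∨ R)) ↓ S = F ↓ T = F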